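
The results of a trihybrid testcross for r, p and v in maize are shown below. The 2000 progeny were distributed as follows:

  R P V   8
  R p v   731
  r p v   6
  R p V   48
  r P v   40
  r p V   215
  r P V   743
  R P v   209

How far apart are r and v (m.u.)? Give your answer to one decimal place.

5.1 m.u.

The two most frequent reciprocal classes, r P V and R p v, are the parental types, so the F1 was r P V / R p v.
The two rarest classes, R P V and r p v, are the double crossovers. Comparing them with the parentals, only the r allele has switched, so r is the middle locus and the order is v – r – p.
Crossovers in the v–r interval produce the single-crossover classes r P v and R p V (40 + 48 = 88) plus the double crossovers (14).
RF(v–r) = (88 + 14) / 2000 = 102/2000 = 0.0510 → 5.1 m.u.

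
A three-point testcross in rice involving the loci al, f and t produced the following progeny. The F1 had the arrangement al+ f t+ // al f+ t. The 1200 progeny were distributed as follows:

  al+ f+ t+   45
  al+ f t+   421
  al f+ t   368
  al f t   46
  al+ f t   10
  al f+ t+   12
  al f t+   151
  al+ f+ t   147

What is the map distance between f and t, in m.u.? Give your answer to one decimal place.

9.4 m.u.

The two rarest classes, al+ f t and al f+ t+, are the double crossovers. Comparing them with the parentals, only the t allele has switched, so t is the middle locus and the order is f – t – al.
Crossovers in the f–t interval produce the single-crossover classes al+ f+ t+ and al f t (45 + 46 = 91) plus the double crossovers (22).
RF(f–t) = (91 + 22) / 1200 = 113/1200 = 0.0942 → 9.4 m.u.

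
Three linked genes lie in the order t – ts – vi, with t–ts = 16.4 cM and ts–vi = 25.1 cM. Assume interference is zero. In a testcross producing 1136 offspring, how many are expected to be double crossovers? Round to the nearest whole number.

47

Map distances give recombination frequencies of 0.164 and 0.251 for the two intervals.
With no interference, expected double-crossover frequency = 0.164 × 0.251 = 0.04116.
Expected number = 0.04116 × 1136 = 46.76 ≈ 47.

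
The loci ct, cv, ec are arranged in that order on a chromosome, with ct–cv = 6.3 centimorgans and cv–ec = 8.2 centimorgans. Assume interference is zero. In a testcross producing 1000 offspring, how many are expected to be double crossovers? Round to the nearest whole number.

5

Map distances give recombination frequencies of 0.063 and 0.082 for the two intervals.
With no interference, expected double-crossover frequency = 0.063 × 0.082 = 0.00517.
Expected number = 0.00517 × 1000 = 5.17 ≈ 5.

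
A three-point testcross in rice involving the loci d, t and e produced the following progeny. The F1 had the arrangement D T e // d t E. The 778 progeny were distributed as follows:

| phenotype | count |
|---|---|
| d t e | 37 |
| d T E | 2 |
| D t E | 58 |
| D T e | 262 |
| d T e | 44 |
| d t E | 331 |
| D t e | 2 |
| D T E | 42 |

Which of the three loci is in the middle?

t

The two rarest classes, D t e and d T E, are the double crossovers. Comparing them with the parentals, only the t allele has switched, so t is the middle locus and the order is d – t – e.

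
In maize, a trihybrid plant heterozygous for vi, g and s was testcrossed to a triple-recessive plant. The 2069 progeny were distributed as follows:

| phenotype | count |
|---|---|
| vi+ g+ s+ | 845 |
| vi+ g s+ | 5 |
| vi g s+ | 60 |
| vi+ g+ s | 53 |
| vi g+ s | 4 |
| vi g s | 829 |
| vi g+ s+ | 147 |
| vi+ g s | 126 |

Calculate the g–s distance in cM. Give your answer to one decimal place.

5.9 cM

The two most frequent reciprocal classes, vi g s and vi+ g+ s+, are the parental types, so the F1 was vi g s / vi+ g+ s+.
The two rarest classes, vi g+ s and vi+ g s+, are the double crossovers. Comparing them with the parentals, only the g allele has switched, so g is the middle locus and the order is vi – g – s.
Crossovers in the g–s interval produce the single-crossover classes vi g s+ and vi+ g+ s (60 + 53 = 113) plus the double crossovers (9).
RF(g–s) = (113 + 9) / 2069 = 122/2069 = 0.0590 → 5.9 cM.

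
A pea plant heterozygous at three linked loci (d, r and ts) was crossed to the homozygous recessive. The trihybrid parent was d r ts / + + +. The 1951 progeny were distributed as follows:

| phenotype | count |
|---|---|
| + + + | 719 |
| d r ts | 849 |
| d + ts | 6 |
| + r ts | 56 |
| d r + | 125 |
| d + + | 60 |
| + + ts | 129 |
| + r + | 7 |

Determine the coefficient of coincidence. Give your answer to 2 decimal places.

0.74

The two rarest classes, d + ts and + r +, are the double crossovers. Comparing them with the parentals, only the r allele has switched, so r is the middle locus and the order is ts – r – d.
ts–r: (254 + 13)/1951 = 0.1369; r–d: (116 + 13)/1951 = 0.0661.
Expected DCO frequency = 0.1369 × 0.0661 ≈ 0.00905; observed = 13/1951 ≈ 0.00666.
Coefficient of coincidence = 0.00666/0.00905 ≈ 0.74.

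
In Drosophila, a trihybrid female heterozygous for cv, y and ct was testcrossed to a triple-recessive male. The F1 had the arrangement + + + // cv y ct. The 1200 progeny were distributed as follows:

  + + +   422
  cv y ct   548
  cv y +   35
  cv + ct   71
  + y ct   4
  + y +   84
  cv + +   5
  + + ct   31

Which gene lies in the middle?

cv

The two rarest classes, cv + + and + y ct, are the double crossovers. Comparing them with the parentals, only the cv allele has switched, so cv is the middle locus and the order is y – cv – ct.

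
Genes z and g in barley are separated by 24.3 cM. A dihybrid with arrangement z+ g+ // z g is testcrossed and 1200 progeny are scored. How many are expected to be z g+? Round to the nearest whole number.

146

A map distance of 24.3 cM corresponds to a recombination frequency of 0.243.
The F1 is z+ g+ / z g, so z g+ is a recombinant gamete class with expected frequency r/2 = 0.243/2 = 0.1215.
Expected number = 0.1215 × 1200 = 145.80 ≈ 146.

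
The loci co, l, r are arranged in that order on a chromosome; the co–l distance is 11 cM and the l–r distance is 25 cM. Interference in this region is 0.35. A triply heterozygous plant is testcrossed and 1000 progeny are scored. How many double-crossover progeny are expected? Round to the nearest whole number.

18

Map distances give recombination frequencies of 0.110 and 0.250 for the two intervals.
With interference 0.35 (so coincidence = 0.65), expected double-crossover frequency = 0.110 × 0.250 × 0.65 = 0.01788.
Expected number = 0.01788 × 1000 = 17.88 ≈ 18.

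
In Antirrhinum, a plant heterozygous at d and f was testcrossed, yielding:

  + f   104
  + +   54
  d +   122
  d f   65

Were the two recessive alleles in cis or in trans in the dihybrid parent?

The two most frequent classes are + f (104) and d + (122); these are the parental (non-recombinant) types.
So the F1 carried + f on one chromosome and d + on the other — the recessive alleles are on opposite chromosomes (trans / repulsion).

trans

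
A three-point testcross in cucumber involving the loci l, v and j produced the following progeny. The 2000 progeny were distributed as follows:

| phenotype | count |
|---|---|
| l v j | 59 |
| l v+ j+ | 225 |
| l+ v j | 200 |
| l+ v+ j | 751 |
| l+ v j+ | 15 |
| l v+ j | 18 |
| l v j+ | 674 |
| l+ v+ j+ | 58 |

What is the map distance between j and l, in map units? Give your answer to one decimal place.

7.5 map units

The two most frequent reciprocal classes, l v j+ and l+ v+ j, are the parental types, so the F1 was l v j+ / l+ v+ j.
The two rarest classes, l+ v j+ and l v+ j, are the double crossovers. Comparing them with the parentals, only the l allele has switched, so l is the middle locus and the order is v – l – j.
Crossovers in the l–j interval produce the single-crossover classes l v j and l+ v+ j+ (59 + 58 = 117) plus the double crossovers (33).
RF(l–j) = (117 + 33) / 2000 = 150/2000 = 0.0750 → 7.5 map units.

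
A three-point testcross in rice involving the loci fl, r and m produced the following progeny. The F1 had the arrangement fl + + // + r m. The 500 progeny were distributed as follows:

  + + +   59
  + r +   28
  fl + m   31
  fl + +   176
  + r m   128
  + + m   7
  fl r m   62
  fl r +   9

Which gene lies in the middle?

The two rarest classes, fl r + and + + m, are the double crossovers. Comparing them with the parentals, only the r allele has switched, so r is the middle locus and the order is m – r – fl.

r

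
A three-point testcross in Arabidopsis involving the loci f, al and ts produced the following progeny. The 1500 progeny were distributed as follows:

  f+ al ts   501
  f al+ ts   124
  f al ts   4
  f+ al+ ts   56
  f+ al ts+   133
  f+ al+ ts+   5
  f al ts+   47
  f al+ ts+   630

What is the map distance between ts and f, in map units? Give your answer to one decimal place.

The two most frequent reciprocal classes, f al+ ts+ and f+ al ts, are the parental types, so the F1 was f al+ ts+ / f+ al ts.
The two rarest classes, f+ al+ ts+ and f al ts, are the double crossovers. Comparing them with the parentals, only the f allele has switched, so f is the middle locus and the order is al – f – ts.
Crossovers in the f–ts interval produce the single-crossover classes f al+ ts and f+ al ts+ (124 + 133 = 257) plus the double crossovers (9).
RF(f–ts) = (257 + 9) / 1500 = 266/1500 = 0.1773 → 17.7 map units.

17.7 map units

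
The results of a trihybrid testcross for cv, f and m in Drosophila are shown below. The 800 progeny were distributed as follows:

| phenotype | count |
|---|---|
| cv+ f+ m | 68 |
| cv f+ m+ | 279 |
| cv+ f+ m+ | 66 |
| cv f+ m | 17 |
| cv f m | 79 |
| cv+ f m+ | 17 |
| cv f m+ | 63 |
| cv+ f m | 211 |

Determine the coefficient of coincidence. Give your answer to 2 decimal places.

0.92

The two most frequent reciprocal classes, cv+ f m and cv f+ m+, are the parental types, so the F1 was cv+ f m / cv f+ m+.
The two rarest classes, cv+ f m+ and cv f+ m, are the double crossovers. Comparing them with the parentals, only the m allele has switched, so m is the middle locus and the order is f – m – cv.
f–m: (131 + 34)/800 = 0.2062; m–cv: (145 + 34)/800 = 0.2238.
Expected DCO frequency = 0.2062 × 0.2238 ≈ 0.04615; observed = 34/800 ≈ 0.04250.
Coefficient of coincidence = 0.04250/0.04615 ≈ 0.92.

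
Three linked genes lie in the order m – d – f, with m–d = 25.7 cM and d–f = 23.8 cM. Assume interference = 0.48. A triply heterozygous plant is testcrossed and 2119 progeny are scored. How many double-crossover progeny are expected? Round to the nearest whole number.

67

Map distances give recombination frequencies of 0.257 and 0.238 for the two intervals.
With interference 0.48 (so coincidence = 0.52), expected double-crossover frequency = 0.257 × 0.238 × 0.52 = 0.03181.
Expected number = 0.03181 × 2119 = 67.40 ≈ 67.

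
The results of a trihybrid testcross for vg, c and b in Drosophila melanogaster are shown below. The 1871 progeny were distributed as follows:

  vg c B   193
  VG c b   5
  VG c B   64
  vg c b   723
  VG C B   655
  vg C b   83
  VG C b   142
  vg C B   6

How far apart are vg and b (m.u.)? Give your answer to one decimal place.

The two most frequent reciprocal classes, vg c b and VG C B, are the parental types, so the F1 was vg c b / VG C B.
The two rarest classes, VG c b and vg C B, are the double crossovers. Comparing them with the parentals, only the vg allele has switched, so vg is the middle locus and the order is b – vg – c.
Crossovers in the b–vg interval produce the single-crossover classes vg c B and VG C b (193 + 142 = 335) plus the double crossovers (11).
RF(b–vg) = (335 + 11) / 1871 = 346/1871 = 0.1849 → 18.5 m.u.

18.5 m.u.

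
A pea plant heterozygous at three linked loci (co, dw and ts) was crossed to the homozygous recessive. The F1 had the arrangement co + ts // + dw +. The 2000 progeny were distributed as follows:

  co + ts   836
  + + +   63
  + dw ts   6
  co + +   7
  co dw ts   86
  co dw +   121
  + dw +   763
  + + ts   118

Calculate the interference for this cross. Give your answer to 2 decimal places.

The two rarest classes, co + + and + dw ts, are the double crossovers. Comparing them with the parentals, only the ts allele has switched, so ts is the middle locus and the order is dw – ts – co.
dw–ts: (149 + 13)/2000 = 0.0810; ts–co: (239 + 13)/2000 = 0.1260.
Expected DCO frequency = 0.0810 × 0.1260 ≈ 0.01021; observed = 13/2000 ≈ 0.00650.
Coefficient of coincidence = 0.00650/0.01021 ≈ 0.64; interference = 1 − 0.64 = 0.36.

0.36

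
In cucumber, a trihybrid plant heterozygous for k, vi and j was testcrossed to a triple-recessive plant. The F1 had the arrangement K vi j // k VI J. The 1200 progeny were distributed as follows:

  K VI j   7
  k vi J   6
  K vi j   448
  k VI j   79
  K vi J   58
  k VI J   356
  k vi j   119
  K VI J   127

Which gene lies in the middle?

The two rarest classes, K VI j and k vi J, are the double crossovers. Comparing them with the parentals, only the vi allele has switched, so vi is the middle locus and the order is k – vi – j.

vi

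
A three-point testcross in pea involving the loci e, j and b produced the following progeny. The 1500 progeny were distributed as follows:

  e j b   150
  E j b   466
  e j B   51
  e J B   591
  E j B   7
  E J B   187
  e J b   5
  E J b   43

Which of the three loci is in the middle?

b

The two most frequent reciprocal classes, E j b and e J B, are the parental types, so the F1 was E j b / e J B.
The two rarest classes, E j B and e J b, are the double crossovers. Comparing them with the parentals, only the b allele has switched, so b is the middle locus and the order is j – b – e.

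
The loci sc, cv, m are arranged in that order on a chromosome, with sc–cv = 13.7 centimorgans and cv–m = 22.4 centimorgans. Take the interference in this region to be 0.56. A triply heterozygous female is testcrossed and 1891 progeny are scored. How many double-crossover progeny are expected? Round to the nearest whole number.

Map distances give recombination frequencies of 0.137 and 0.224 for the two intervals.
With interference 0.56 (so coincidence = 0.44), expected double-crossover frequency = 0.137 × 0.224 × 0.44 = 0.01350.
Expected number = 0.01350 × 1891 = 25.53 ≈ 26.

26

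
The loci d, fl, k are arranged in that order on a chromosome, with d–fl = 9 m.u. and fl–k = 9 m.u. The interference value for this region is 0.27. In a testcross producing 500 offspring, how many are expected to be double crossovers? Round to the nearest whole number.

3

Map distances give recombination frequencies of 0.090 and 0.090 for the two intervals.
With interference 0.27 (so coincidence = 0.73), expected double-crossover frequency = 0.090 × 0.090 × 0.73 = 0.00591.
Expected number = 0.00591 × 500 = 2.96 ≈ 3.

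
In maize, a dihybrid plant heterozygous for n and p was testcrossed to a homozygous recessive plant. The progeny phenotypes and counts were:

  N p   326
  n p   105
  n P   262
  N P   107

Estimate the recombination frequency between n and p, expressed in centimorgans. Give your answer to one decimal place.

The two most frequent classes, N p (326) and n P (262), are the parental types, so the F1 was N p / n P.
The recombinant classes are N P and n p: 107 + 105 = 212.
Recombination frequency = 212/800 = 0.2650 ≈ 26.5%, i.e. 26.5 centimorgans.

26.5 centimorgans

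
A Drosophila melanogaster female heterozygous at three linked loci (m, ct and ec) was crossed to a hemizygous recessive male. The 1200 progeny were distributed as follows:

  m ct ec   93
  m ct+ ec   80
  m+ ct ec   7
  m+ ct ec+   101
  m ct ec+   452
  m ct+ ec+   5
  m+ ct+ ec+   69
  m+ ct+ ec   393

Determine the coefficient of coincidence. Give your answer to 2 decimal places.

0.43

The two most frequent reciprocal classes, m ct ec+ and m+ ct+ ec, are the parental types, so the F1 was m ct ec+ / m+ ct+ ec.
The two rarest classes, m ct+ ec+ and m+ ct ec, are the double crossovers. Comparing them with the parentals, only the ct allele has switched, so ct is the middle locus and the order is ec – ct – m.
ec–ct: (162 + 12)/1200 = 0.1450; ct–m: (181 + 12)/1200 = 0.1608.
Expected DCO frequency = 0.1450 × 0.1608 ≈ 0.02332; observed = 12/1200 ≈ 0.01000.
Coefficient of coincidence = 0.01000/0.02332 ≈ 0.43.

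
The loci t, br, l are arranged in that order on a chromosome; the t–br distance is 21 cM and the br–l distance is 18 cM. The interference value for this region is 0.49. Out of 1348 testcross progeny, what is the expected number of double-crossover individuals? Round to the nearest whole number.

Map distances give recombination frequencies of 0.210 and 0.180 for the two intervals.
With interference 0.49 (so coincidence = 0.51), expected double-crossover frequency = 0.210 × 0.180 × 0.51 = 0.01928.
Expected number = 0.01928 × 1348 = 25.99 ≈ 26.

26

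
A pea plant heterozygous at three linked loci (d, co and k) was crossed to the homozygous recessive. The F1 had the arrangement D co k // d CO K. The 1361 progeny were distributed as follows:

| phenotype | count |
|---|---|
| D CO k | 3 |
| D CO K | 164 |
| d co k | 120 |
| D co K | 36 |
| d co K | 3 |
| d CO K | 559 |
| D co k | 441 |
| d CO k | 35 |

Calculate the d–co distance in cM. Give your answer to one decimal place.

The two rarest classes, D CO k and d co K, are the double crossovers. Comparing them with the parentals, only the co allele has switched, so co is the middle locus and the order is k – co – d.
Crossovers in the co–d interval produce the single-crossover classes d co k and D CO K (120 + 164 = 284) plus the double crossovers (6).
RF(co–d) = (284 + 6) / 1361 = 290/1361 = 0.2131 → 21.3 cM.

21.3 cM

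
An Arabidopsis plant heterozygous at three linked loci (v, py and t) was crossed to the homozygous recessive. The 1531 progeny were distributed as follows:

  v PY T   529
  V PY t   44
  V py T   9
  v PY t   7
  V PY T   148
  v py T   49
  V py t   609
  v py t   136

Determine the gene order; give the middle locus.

The two most frequent reciprocal classes, V py t and v PY T, are the parental types, so the F1 was V py t / v PY T.
The two rarest classes, V py T and v PY t, are the double crossovers. Comparing them with the parentals, only the t allele has switched, so t is the middle locus and the order is py – t – v.

t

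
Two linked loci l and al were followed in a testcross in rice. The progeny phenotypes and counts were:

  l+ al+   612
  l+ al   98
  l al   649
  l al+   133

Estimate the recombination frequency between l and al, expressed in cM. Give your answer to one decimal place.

The two most frequent classes, l+ al+ (612) and l al (649), are the parental types, so the F1 was l+ al+ / l al.
The recombinant classes are l+ al and l al+: 98 + 133 = 231.
Recombination frequency = 231/1492 = 0.1548 ≈ 15.5%, i.e. 15.5 cM.

15.5 cM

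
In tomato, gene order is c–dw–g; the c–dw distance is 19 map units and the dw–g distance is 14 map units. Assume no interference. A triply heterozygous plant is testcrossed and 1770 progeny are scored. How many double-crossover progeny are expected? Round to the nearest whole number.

47

Map distances give recombination frequencies of 0.190 and 0.140 for the two intervals.
With no interference, expected double-crossover frequency = 0.190 × 0.140 = 0.02660.
Expected number = 0.02660 × 1770 = 47.08 ≈ 47.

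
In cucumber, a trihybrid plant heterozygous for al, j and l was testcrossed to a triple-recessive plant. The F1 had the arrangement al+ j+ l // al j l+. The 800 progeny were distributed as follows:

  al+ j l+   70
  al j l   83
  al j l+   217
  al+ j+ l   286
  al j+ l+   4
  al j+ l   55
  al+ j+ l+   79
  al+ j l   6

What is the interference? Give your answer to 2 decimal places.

The two rarest classes, al+ j l and al j+ l+, are the double crossovers. Comparing them with the parentals, only the j allele has switched, so j is the middle locus and the order is l – j – al.
l–j: (162 + 10)/800 = 0.2150; j–al: (125 + 10)/800 = 0.1688.
Expected DCO frequency = 0.2150 × 0.1688 ≈ 0.03629; observed = 10/800 ≈ 0.01250.
Coefficient of coincidence = 0.01250/0.03629 ≈ 0.34; interference = 1 − 0.34 = 0.66.

0.66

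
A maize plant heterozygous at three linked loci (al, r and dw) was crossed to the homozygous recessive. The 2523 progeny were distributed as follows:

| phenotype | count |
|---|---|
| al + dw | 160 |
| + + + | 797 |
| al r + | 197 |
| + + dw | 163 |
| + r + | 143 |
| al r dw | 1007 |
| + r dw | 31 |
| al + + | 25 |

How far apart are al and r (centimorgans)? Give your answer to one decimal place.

The two most frequent reciprocal classes, + + + and al r dw, are the parental types, so the F1 was + + + / al r dw.
The two rarest classes, al + + and + r dw, are the double crossovers. Comparing them with the parentals, only the al allele has switched, so al is the middle locus and the order is r – al – dw.
Crossovers in the r–al interval produce the single-crossover classes + r + and al + dw (143 + 160 = 303) plus the double crossovers (56).
RF(r–al) = (303 + 56) / 2523 = 359/2523 = 0.1423 → 14.2 centimorgans.

14.2 centimorgans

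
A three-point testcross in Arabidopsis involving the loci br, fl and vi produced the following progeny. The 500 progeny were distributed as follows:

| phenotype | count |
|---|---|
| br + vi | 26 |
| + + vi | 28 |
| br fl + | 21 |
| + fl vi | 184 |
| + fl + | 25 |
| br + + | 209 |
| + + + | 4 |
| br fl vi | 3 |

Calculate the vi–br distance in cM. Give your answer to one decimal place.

The two most frequent reciprocal classes, + fl vi and br + +, are the parental types, so the F1 was + fl vi / br + +.
The two rarest classes, br fl vi and + + +, are the double crossovers. Comparing them with the parentals, only the br allele has switched, so br is the middle locus and the order is fl – br – vi.
Crossovers in the br–vi interval produce the single-crossover classes + fl + and br + vi (25 + 26 = 51) plus the double crossovers (7).
RF(br–vi) = (51 + 7) / 500 = 58/500 = 0.1160 → 11.6 cM.

11.6 cM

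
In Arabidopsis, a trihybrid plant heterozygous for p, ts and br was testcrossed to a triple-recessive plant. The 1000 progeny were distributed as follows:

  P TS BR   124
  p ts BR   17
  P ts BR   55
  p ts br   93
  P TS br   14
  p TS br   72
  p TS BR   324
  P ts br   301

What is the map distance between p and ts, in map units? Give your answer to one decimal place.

The two most frequent reciprocal classes, P ts br and p TS BR, are the parental types, so the F1 was P ts br / p TS BR.
The two rarest classes, P TS br and p ts BR, are the double crossovers. Comparing them with the parentals, only the ts allele has switched, so ts is the middle locus and the order is p – ts – br.
Crossovers in the p–ts interval produce the single-crossover classes p ts br and P TS BR (93 + 124 = 217) plus the double crossovers (31).
RF(p–ts) = (217 + 31) / 1000 = 248/1000 = 0.2480 → 24.8 map units.

24.8 map units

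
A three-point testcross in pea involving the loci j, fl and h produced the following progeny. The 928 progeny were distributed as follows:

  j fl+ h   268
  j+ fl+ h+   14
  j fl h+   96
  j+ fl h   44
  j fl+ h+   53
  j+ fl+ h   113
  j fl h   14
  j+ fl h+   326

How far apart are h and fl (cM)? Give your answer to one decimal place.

The two most frequent reciprocal classes, j fl+ h and j+ fl h+, are the parental types, so the F1 was j fl+ h / j+ fl h+.
The two rarest classes, j fl h and j+ fl+ h+, are the double crossovers. Comparing them with the parentals, only the fl allele has switched, so fl is the middle locus and the order is h – fl – j.
Crossovers in the h–fl interval produce the single-crossover classes j fl+ h+ and j+ fl h (53 + 44 = 97) plus the double crossovers (28).
RF(h–fl) = (97 + 28) / 928 = 125/928 = 0.1347 → 13.5 cM.

13.5 cM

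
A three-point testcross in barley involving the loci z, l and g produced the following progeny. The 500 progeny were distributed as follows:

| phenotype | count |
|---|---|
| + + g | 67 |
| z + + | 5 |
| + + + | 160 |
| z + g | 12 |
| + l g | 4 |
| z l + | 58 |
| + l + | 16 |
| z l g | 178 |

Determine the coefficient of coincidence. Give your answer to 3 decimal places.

0.908

The two most frequent reciprocal classes, z l g and + + +, are the parental types, so the F1 was z l g / + + +.
The two rarest classes, + l g and z + +, are the double crossovers. Comparing them with the parentals, only the z allele has switched, so z is the middle locus and the order is l – z – g.
l–z: (28 + 9)/500 = 0.0740; z–g: (125 + 9)/500 = 0.2680.
Expected DCO frequency = 0.0740 × 0.2680 ≈ 0.01983; observed = 9/500 ≈ 0.01800.
Coefficient of coincidence = 0.01800/0.01983 ≈ 0.908.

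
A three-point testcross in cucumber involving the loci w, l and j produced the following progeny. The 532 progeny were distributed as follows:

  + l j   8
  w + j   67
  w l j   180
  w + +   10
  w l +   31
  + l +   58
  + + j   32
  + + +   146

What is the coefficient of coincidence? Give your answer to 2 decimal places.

The two most frequent reciprocal classes, + + + and w l j, are the parental types, so the F1 was + + + / w l j.
The two rarest classes, w + + and + l j, are the double crossovers. Comparing them with the parentals, only the w allele has switched, so w is the middle locus and the order is j – w – l.
j–w: (63 + 18)/532 = 0.1523; w–l: (125 + 18)/532 = 0.2688.
Expected DCO frequency = 0.1523 × 0.2688 ≈ 0.04094; observed = 18/532 ≈ 0.03383.
Coefficient of coincidence = 0.03383/0.04094 ≈ 0.83.

0.83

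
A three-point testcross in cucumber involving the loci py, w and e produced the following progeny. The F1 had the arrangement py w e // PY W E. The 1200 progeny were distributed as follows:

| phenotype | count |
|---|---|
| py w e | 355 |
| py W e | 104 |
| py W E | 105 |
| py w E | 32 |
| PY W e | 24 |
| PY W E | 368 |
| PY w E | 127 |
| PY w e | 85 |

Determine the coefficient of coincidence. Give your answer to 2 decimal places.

The two rarest classes, py w E and PY W e, are the double crossovers. Comparing them with the parentals, only the e allele has switched, so e is the middle locus and the order is py – e – w.
py–e: (190 + 56)/1200 = 0.2050; e–w: (231 + 56)/1200 = 0.2392.
Expected DCO frequency = 0.2050 × 0.2392 ≈ 0.04904; observed = 56/1200 ≈ 0.04667.
Coefficient of coincidence = 0.04667/0.04904 ≈ 0.95.

0.95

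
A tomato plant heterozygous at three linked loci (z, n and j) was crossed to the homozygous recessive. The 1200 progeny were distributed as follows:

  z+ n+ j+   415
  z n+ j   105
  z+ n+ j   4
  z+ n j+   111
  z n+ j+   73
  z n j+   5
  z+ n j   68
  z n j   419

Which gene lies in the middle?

j

The two most frequent reciprocal classes, z+ n+ j+ and z n j, are the parental types, so the F1 was z+ n+ j+ / z n j.
The two rarest classes, z+ n+ j and z n j+, are the double crossovers. Comparing them with the parentals, only the j allele has switched, so j is the middle locus and the order is n – j – z.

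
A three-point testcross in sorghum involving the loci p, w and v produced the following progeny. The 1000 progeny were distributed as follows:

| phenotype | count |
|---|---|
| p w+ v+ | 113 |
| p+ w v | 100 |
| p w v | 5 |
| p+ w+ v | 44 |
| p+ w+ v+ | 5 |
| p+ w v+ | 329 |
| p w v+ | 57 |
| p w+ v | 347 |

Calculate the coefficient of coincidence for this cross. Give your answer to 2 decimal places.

The two most frequent reciprocal classes, p+ w v+ and p w+ v, are the parental types, so the F1 was p+ w v+ / p w+ v.
The two rarest classes, p+ w+ v+ and p w v, are the double crossovers. Comparing them with the parentals, only the w allele has switched, so w is the middle locus and the order is v – w – p.
v–w: (213 + 10)/1000 = 0.2230; w–p: (101 + 10)/1000 = 0.1110.
Expected DCO frequency = 0.2230 × 0.1110 ≈ 0.02475; observed = 10/1000 ≈ 0.01000.
Coefficient of coincidence = 0.01000/0.02475 ≈ 0.40.

0.40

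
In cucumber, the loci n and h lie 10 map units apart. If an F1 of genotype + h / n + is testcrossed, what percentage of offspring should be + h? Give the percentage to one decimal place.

A map distance of 10 map units corresponds to a recombination frequency of 0.100.
The F1 is + h / n +, so + h is a parental gamete class with expected frequency (1 − r)/2 = 0.900/2 = 0.4500.
That is 0.4500 = 45.0% of the progeny.

45.0%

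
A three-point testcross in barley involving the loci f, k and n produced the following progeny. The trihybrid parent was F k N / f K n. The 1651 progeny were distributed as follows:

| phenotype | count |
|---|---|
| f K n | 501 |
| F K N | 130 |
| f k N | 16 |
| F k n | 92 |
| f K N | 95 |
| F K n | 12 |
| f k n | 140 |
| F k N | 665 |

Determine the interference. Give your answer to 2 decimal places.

0.28

The two rarest classes, f k N and F K n, are the double crossovers. Comparing them with the parentals, only the f allele has switched, so f is the middle locus and the order is n – f – k.
n–f: (187 + 28)/1651 = 0.1302; f–k: (270 + 28)/1651 = 0.1805.
Expected DCO frequency = 0.1302 × 0.1805 ≈ 0.02350; observed = 28/1651 ≈ 0.01696.
Coefficient of coincidence = 0.01696/0.02350 ≈ 0.72; interference = 1 − 0.72 = 0.28.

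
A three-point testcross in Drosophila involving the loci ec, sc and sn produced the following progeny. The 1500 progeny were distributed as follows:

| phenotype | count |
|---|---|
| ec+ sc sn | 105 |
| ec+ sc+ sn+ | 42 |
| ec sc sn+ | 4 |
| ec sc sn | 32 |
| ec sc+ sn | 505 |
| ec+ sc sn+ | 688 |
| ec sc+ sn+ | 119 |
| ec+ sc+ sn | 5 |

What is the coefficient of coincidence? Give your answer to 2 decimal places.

The two most frequent reciprocal classes, ec sc+ sn and ec+ sc sn+, are the parental types, so the F1 was ec sc+ sn / ec+ sc sn+.
The two rarest classes, ec+ sc+ sn and ec sc sn+, are the double crossovers. Comparing them with the parentals, only the ec allele has switched, so ec is the middle locus and the order is sn – ec – sc.
sn–ec: (224 + 9)/1500 = 0.1553; ec–sc: (74 + 9)/1500 = 0.0553.
Expected DCO frequency = 0.1553 × 0.0553 ≈ 0.00859; observed = 9/1500 ≈ 0.00600.
Coefficient of coincidence = 0.00600/0.00859 ≈ 0.70.

0.70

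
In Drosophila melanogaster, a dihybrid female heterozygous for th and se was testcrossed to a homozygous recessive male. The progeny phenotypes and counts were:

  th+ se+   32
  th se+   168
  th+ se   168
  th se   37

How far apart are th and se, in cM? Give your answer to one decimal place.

The two most frequent classes, th+ se (168) and th se+ (168), are the parental types, so the F1 was th+ se / th se+.
The recombinant classes are th+ se+ and th se: 32 + 37 = 69.
Recombination frequency = 69/405 = 0.1704 ≈ 17.0%, i.e. 17.0 cM.

17.0 cM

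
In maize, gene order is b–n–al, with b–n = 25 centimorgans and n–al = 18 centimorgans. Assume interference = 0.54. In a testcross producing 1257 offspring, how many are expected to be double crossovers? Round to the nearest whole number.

Map distances give recombination frequencies of 0.250 and 0.180 for the two intervals.
With interference 0.54 (so coincidence = 0.46), expected double-crossover frequency = 0.250 × 0.180 × 0.46 = 0.02070.
Expected number = 0.02070 × 1257 = 26.02 ≈ 26.

26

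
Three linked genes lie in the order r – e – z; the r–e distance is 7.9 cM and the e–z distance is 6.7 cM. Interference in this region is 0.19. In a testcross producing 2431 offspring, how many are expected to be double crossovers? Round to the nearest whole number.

Map distances give recombination frequencies of 0.079 and 0.067 for the two intervals.
With interference 0.19 (so coincidence = 0.81), expected double-crossover frequency = 0.079 × 0.067 × 0.81 = 0.00429.
Expected number = 0.00429 × 2431 = 10.42 ≈ 10.

10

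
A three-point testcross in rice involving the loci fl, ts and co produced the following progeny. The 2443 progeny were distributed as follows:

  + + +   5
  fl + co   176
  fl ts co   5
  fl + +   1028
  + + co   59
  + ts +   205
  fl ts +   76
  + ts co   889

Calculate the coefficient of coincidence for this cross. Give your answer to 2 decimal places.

0.43

The two most frequent reciprocal classes, fl + + and + ts co, are the parental types, so the F1 was fl + + / + ts co.
The two rarest classes, + + + and fl ts co, are the double crossovers. Comparing them with the parentals, only the fl allele has switched, so fl is the middle locus and the order is ts – fl – co.
ts–fl: (135 + 10)/2443 = 0.0594; fl–co: (381 + 10)/2443 = 0.1600.
Expected DCO frequency = 0.0594 × 0.1600 ≈ 0.00950; observed = 10/2443 ≈ 0.00409.
Coefficient of coincidence = 0.00409/0.00950 ≈ 0.43.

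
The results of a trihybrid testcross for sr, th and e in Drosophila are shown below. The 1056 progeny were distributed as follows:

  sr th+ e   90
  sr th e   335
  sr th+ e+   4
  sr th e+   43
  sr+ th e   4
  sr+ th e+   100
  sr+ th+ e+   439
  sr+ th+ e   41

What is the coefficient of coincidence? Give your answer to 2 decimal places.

The two most frequent reciprocal classes, sr+ th+ e+ and sr th e, are the parental types, so the F1 was sr+ th+ e+ / sr th e.
The two rarest classes, sr th+ e+ and sr+ th e, are the double crossovers. Comparing them with the parentals, only the sr allele has switched, so sr is the middle locus and the order is th – sr – e.
th–sr: (190 + 8)/1056 = 0.1875; sr–e: (84 + 8)/1056 = 0.0871.
Expected DCO frequency = 0.1875 × 0.0871 ≈ 0.01633; observed = 8/1056 ≈ 0.00758.
Coefficient of coincidence = 0.00758/0.01633 ≈ 0.46.

0.46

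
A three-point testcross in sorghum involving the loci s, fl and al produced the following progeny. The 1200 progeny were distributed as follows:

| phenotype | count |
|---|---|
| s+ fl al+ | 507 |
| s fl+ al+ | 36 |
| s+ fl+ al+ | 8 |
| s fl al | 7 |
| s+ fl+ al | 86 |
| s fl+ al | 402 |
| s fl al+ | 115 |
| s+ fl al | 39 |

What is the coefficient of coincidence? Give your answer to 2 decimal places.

The two most frequent reciprocal classes, s fl+ al and s+ fl al+, are the parental types, so the F1 was s fl+ al / s+ fl al+.
The two rarest classes, s fl al and s+ fl+ al+, are the double crossovers. Comparing them with the parentals, only the fl allele has switched, so fl is the middle locus and the order is al – fl – s.
al–fl: (75 + 15)/1200 = 0.0750; fl–s: (201 + 15)/1200 = 0.1800.
Expected DCO frequency = 0.0750 × 0.1800 ≈ 0.01350; observed = 15/1200 ≈ 0.01250.
Coefficient of coincidence = 0.01250/0.01350 ≈ 0.93.

0.93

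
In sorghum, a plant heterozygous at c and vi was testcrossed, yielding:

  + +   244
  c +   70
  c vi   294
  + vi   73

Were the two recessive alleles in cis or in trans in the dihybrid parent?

cis

The two most frequent classes are + + (244) and c vi (294); these are the parental (non-recombinant) types.
So the F1 carried + + on one chromosome and c vi on the other — the recessive alleles are on the same chromosome (cis / coupling).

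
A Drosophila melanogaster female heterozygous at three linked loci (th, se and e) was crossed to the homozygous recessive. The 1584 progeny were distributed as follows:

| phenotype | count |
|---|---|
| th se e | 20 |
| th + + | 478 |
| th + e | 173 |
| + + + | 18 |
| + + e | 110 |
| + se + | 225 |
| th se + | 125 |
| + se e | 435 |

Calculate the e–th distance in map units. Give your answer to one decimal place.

27.5 map units

The two most frequent reciprocal classes, + se e and th + +, are the parental types, so the F1 was + se e / th + +.
The two rarest classes, th se e and + + +, are the double crossovers. Comparing them with the parentals, only the th allele has switched, so th is the middle locus and the order is e – th – se.
Crossovers in the e–th interval produce the single-crossover classes + se + and th + e (225 + 173 = 398) plus the double crossovers (38).
RF(e–th) = (398 + 38) / 1584 = 436/1584 = 0.2753 → 27.5 map units.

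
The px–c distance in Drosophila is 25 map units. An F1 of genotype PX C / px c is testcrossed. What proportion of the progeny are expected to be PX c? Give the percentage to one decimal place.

A map distance of 25 map units corresponds to a recombination frequency of 0.250.
The F1 is PX C / px c, so PX c is a recombinant gamete class with expected frequency r/2 = 0.250/2 = 0.1250.
That is 0.1250 = 12.5% of the progeny.

12.5%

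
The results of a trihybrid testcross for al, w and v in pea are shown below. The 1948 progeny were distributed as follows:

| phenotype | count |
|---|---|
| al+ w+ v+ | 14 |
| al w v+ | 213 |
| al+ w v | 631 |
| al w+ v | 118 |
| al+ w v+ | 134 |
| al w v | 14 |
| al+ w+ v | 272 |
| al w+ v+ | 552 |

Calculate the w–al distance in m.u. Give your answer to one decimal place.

26.3 m.u.

The two most frequent reciprocal classes, al w+ v+ and al+ w v, are the parental types, so the F1 was al w+ v+ / al+ w v.
The two rarest classes, al+ w+ v+ and al w v, are the double crossovers. Comparing them with the parentals, only the al allele has switched, so al is the middle locus and the order is w – al – v.
Crossovers in the w–al interval produce the single-crossover classes al w v+ and al+ w+ v (213 + 272 = 485) plus the double crossovers (28).
RF(w–al) = (485 + 28) / 1948 = 513/1948 = 0.2633 → 26.3 m.u.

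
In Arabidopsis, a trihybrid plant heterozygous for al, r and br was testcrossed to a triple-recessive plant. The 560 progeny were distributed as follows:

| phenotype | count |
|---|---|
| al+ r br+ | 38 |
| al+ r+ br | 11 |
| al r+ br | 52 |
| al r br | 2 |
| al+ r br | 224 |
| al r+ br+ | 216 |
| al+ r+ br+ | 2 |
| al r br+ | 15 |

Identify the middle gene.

The two most frequent reciprocal classes, al+ r br and al r+ br+, are the parental types, so the F1 was al+ r br / al r+ br+.
The two rarest classes, al r br and al+ r+ br+, are the double crossovers. Comparing them with the parentals, only the al allele has switched, so al is the middle locus and the order is br – al – r.

al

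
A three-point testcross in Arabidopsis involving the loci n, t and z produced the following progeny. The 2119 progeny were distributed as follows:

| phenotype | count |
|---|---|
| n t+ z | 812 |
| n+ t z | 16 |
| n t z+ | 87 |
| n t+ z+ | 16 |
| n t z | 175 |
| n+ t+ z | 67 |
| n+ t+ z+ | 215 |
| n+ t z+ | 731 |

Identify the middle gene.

z

The two most frequent reciprocal classes, n+ t z+ and n t+ z, are the parental types, so the F1 was n+ t z+ / n t+ z.
The two rarest classes, n+ t z and n t+ z+, are the double crossovers. Comparing them with the parentals, only the z allele has switched, so z is the middle locus and the order is n – z – t.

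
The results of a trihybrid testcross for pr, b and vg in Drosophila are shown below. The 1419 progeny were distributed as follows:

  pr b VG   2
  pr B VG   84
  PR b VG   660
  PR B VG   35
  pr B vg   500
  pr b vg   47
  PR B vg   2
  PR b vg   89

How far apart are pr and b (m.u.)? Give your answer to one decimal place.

The two most frequent reciprocal classes, PR b VG and pr B vg, are the parental types, so the F1 was PR b VG / pr B vg.
The two rarest classes, pr b VG and PR B vg, are the double crossovers. Comparing them with the parentals, only the pr allele has switched, so pr is the middle locus and the order is b – pr – vg.
Crossovers in the b–pr interval produce the single-crossover classes PR B VG and pr b vg (35 + 47 = 82) plus the double crossovers (4).
RF(b–pr) = (82 + 4) / 1419 = 86/1419 = 0.0606 → 6.1 m.u.

6.1 m.u.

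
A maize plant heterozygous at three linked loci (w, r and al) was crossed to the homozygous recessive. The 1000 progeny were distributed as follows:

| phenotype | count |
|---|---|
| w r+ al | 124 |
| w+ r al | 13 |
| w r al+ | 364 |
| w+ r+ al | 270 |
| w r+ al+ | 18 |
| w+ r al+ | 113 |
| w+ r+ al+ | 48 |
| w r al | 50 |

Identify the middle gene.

r

The two most frequent reciprocal classes, w r al+ and w+ r+ al, are the parental types, so the F1 was w r al+ / w+ r+ al.
The two rarest classes, w r+ al+ and w+ r al, are the double crossovers. Comparing them with the parentals, only the r allele has switched, so r is the middle locus and the order is w – r – al.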